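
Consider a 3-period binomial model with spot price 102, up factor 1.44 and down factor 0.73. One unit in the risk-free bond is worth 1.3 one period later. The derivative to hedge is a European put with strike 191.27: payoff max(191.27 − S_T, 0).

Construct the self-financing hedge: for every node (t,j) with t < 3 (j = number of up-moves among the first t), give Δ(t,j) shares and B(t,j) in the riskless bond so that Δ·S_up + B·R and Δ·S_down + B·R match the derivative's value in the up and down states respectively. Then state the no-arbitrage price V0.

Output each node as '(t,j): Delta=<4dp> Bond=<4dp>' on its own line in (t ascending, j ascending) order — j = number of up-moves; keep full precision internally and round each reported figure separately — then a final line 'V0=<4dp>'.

Risk-neutral probability p* = (R−d)/(u−d) = (1.3−0.73)/(1.44−0.73) = 0.8028.
At expiry t=3: V(3,0)=151.5903, V(3,1)=112.9976, V(3,2)=36.8697, V(3,3)=0.0000
  t=2,j=0: stock 54.3558 → up 78.2724 (V=112.9976), down 39.6797 (V=151.5903). Price 92.7750; hedge Δ=-1.0000, bond B=147.1308.
  t=2,j=1: stock 107.2224 → up 154.4003 (V=36.8697), down 78.2724 (V=112.9976). Price 39.9084; hedge Δ=-1.0000, bond B=147.1308.
  t=2,j=2: stock 211.5072 → up 304.5704 (V=0.0000), down 154.4003 (V=36.8697). Price 5.5924; hedge Δ=-0.2455, bond B=57.5216.
  t=1,j=0: stock 74.4600 → up 107.2224 (V=39.9084), down 54.3558 (V=92.7750). Price 38.7175; hedge Δ=-1.0000, bond B=113.1775.
  t=1,j=1: stock 146.8800 → up 211.5072 (V=5.5924), down 107.2224 (V=39.9084). Price 9.5069; hedge Δ=-0.3291, bond B=57.8392.
  t=0,j=0: stock 102.0000 → up 146.8800 (V=9.5069), down 74.4600 (V=38.7175). Price 11.7436; hedge Δ=-0.4034, bond B=52.8854.
Self-financing check: at every node Δ·S+B equals the discounted successor values.

(0,0): Delta=-0.4034 Bond=52.8854
(1,0): Delta=-1.0000 Bond=113.1775
(1,1): Delta=-0.3291 Bond=57.8392
(2,0): Delta=-1.0000 Bond=147.1308
(2,1): Delta=-1.0000 Bond=147.1308
(2,2): Delta=-0.2455 Bond=57.5216
V0=11.7436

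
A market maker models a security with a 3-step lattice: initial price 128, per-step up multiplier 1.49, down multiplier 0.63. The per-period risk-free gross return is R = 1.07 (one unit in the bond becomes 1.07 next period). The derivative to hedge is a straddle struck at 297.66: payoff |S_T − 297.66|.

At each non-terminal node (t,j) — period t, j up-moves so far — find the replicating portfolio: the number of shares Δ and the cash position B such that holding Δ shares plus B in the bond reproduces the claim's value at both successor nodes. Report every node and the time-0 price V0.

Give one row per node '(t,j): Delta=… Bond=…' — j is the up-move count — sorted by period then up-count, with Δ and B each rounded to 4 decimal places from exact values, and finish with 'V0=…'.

The replicating-portfolio and risk-neutral prices coincide; use p* = (1.07−0.63)/(1.49−0.63) = 0.5116 for the latter.
Payoff layer (t=3): V(3,0)=265.6540, V(3,1)=221.9632, V(3,2)=118.6311, V(3,3)=125.7575
  t=2,j=0: stock 50.8032 → up 75.6968 (V=221.9632), down 32.0060 (V=265.6540). Price 227.3837; hedge Δ=-1.0000, bond B=278.1869.
  t=2,j=1: stock 120.1536 → up 179.0289 (V=118.6311), down 75.6968 (V=221.9632). Price 158.0333; hedge Δ=-1.0000, bond B=278.1869.
  t=2,j=2: stock 284.1728 → up 423.4175 (V=125.7575), down 179.0289 (V=118.6311). Price 114.2777; hedge Δ=0.0292, bond B=105.9913.
  t=1,j=0: stock 80.6400 → up 120.1536 (V=158.0333), down 50.8032 (V=227.3837). Price 179.3478; hedge Δ=-1.0000, bond B=259.9878.
  t=1,j=1: stock 190.7200 → up 284.1728 (V=114.2777), down 120.1536 (V=158.0333). Price 126.7727; hedge Δ=-0.2668, bond B=177.6512.
  t=0,j=0: stock 128.0000 → up 190.7200 (V=126.7727), down 80.6400 (V=179.3478). Price 142.4756; hedge Δ=-0.4776, bond B=203.6094.
Self-financing check: at every node Δ·S+B equals the discounted successor values.

(0,0): Delta=-0.4776 Bond=203.6094
(1,0): Delta=-1.0000 Bond=259.9878
(1,1): Delta=-0.2668 Bond=177.6512
(2,0): Delta=-1.0000 Bond=278.1869
(2,1): Delta=-1.0000 Bond=278.1869
(2,2): Delta=0.0292 Bond=105.9913
V0=142.4756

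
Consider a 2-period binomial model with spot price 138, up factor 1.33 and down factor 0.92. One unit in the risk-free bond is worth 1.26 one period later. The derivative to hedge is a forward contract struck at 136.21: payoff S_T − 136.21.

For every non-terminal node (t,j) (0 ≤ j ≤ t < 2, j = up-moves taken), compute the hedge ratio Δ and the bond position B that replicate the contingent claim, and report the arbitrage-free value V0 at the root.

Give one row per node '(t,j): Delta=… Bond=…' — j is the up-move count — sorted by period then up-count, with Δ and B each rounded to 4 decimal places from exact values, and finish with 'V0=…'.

The replicating-portfolio and risk-neutral prices coincide; use p* = (1.26−0.92)/(1.33−0.92) = 0.8293 for the latter.
Payoff layer (t=2): V(2,0)=-19.4068, V(2,1)=32.6468, V(2,2)=107.8982
(1,0): S=126.9600. Δ = (V_up−V_dn)/(S_up−S_dn) = (32.6468−-19.4068)/(168.8568−116.8032) = 1.0000. V = [p*·32.6468 + (1−p*)·-19.4068]/1.26 = 18.8568. B = V − Δ·S = -108.1032.
(1,1): S=183.5400. Δ = (V_up−V_dn)/(S_up−S_dn) = (107.8982−32.6468)/(244.1082−168.8568) = 1.0000. V = [p*·107.8982 + (1−p*)·32.6468]/1.26 = 75.4368. B = V − Δ·S = -108.1032.
(0,0): S=138.0000. Δ = (V_up−V_dn)/(S_up−S_dn) = (75.4368−18.8568)/(183.5400−126.9600) = 1.0000. V = [p*·75.4368 + (1−p*)·18.8568]/1.26 = 52.2038. B = V − Δ·S = -85.7962.
Each (Δ,B) replicates both successor values, so the strategy is self-financing and V0 is arbitrage-free.

(0,0): Delta=1.0000 Bond=-85.7962
(1,0): Delta=1.0000 Bond=-108.1032
(1,1): Delta=1.0000 Bond=-108.1032
V0=52.2038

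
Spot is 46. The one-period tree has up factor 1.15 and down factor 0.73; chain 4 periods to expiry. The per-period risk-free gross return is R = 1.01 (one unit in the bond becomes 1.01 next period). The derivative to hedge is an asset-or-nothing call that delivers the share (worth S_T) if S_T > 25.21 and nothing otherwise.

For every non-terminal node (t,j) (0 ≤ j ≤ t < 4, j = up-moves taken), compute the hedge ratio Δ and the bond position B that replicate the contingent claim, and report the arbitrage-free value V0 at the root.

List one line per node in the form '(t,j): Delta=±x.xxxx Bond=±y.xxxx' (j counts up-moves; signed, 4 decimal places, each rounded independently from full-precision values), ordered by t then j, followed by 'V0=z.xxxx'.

The replicating-portfolio and risk-neutral prices coincide; use p* = (1.01−0.73)/(1.15−0.73) = 0.6667 for the latter.
At expiry t=4: V(4,0)=0.0000, V(4,1)=0.0000, V(4,2)=32.4190, V(4,3)=51.0710, V(4,4)=80.4543
(3,0): S=17.8948. Δ = (V_up−V_dn)/(S_up−S_dn) = (0.0000−0.0000)/(20.5790−13.0632) = 0.0000. V = [p*·0.0000 + (1−p*)·0.0000]/1.01 = 0.0000. B = V − Δ·S = 0.0000.
(3,1): S=28.1904. Δ = (V_up−V_dn)/(S_up−S_dn) = (32.4190−0.0000)/(32.4190−20.5790) = 2.7381. V = [p*·32.4190 + (1−p*)·0.0000]/1.01 = 21.3987. B = V − Δ·S = -55.7894.
(3,2): S=44.4095. Δ = (V_up−V_dn)/(S_up−S_dn) = (51.0710−32.4190)/(51.0710−32.4190) = 1.0000. V = [p*·51.0710 + (1−p*)·32.4190]/1.01 = 44.4095. B = V − Δ·S = 0.0000.
(3,3): S=69.9602. Δ = (V_up−V_dn)/(S_up−S_dn) = (80.4543−51.0710)/(80.4543−51.0710) = 1.0000. V = [p*·80.4543 + (1−p*)·51.0710]/1.01 = 69.9602. B = V − Δ·S = 0.0000.
(2,0): S=24.5134. Δ = (V_up−V_dn)/(S_up−S_dn) = (21.3987−0.0000)/(28.1904−17.8948) = 2.0784. V = [p*·21.3987 + (1−p*)·0.0000]/1.01 = 14.1245. B = V − Δ·S = -36.8247.
(2,1): S=38.6170. Δ = (V_up−V_dn)/(S_up−S_dn) = (44.4095−21.3987)/(44.4095−28.1904) = 1.4187. V = [p*·44.4095 + (1−p*)·21.3987]/1.01 = 36.3755. B = V − Δ·S = -18.4123.
(2,2): S=60.8350. Δ = (V_up−V_dn)/(S_up−S_dn) = (69.9602−44.4095)/(69.9602−44.4095) = 1.0000. V = [p*·69.9602 + (1−p*)·44.4095]/1.01 = 60.8350. B = V − Δ·S = 0.0000.
(1,0): S=33.5800. Δ = (V_up−V_dn)/(S_up−S_dn) = (36.3755−14.1245)/(38.6170−24.5134) = 1.5777. V = [p*·36.3755 + (1−p*)·14.1245]/1.01 = 28.6718. B = V − Δ·S = -24.3067.
(1,1): S=52.9000. Δ = (V_up−V_dn)/(S_up−S_dn) = (60.8350−36.3755)/(60.8350−38.6170) = 1.1009. V = [p*·60.8350 + (1−p*)·36.3755]/1.01 = 52.1602. B = V − Δ·S = -6.0767.
(0,0): S=46.0000. Δ = (V_up−V_dn)/(S_up−S_dn) = (52.1602−28.6718)/(52.9000−33.5800) = 1.2158. V = [p*·52.1602 + (1−p*)·28.6718]/1.01 = 43.8918. B = V − Δ·S = -12.0330.
Check: Δ(0,0)·S0 + B(0,0) = 43.8918 = V0.

(0,0): Delta=1.2158 Bond=-12.0330
(1,0): Delta=1.5777 Bond=-24.3067
(1,1): Delta=1.1009 Bond=-6.0767
(2,0): Delta=2.0784 Bond=-36.8247
(2,1): Delta=1.4187 Bond=-18.4123
(2,2): Delta=1.0000 Bond=0.0000
(3,0): Delta=0.0000 Bond=0.0000
(3,1): Delta=2.7381 Bond=-55.7894
(3,2): Delta=1.0000 Bond=0.0000
(3,3): Delta=1.0000 Bond=0.0000
V0=43.8918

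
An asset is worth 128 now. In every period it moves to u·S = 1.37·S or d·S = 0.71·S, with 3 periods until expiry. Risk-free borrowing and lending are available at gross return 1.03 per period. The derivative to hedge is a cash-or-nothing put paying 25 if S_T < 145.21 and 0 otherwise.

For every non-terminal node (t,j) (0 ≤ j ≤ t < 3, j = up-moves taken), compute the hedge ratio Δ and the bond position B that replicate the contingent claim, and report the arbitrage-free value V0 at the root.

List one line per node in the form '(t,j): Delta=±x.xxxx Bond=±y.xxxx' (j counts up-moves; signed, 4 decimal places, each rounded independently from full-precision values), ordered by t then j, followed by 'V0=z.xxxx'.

Under the risk-neutral measure, an up-move has probability p* = (R−d)/(u−d) = 0.4848 and values discount at R = 1.03.
Terminal values V(3,·): V(3,0)=25.0000, V(3,1)=25.0000, V(3,2)=0.0000, V(3,3)=0.0000
(2,0): S=64.5248. Δ = (V_up−V_dn)/(S_up−S_dn) = (25.0000−25.0000)/(88.3990−45.8126) = 0.0000. V = [p*·25.0000 + (1−p*)·25.0000]/1.03 = 24.2718. B = V − Δ·S = 24.2718.
(2,1): S=124.5056. Δ = (V_up−V_dn)/(S_up−S_dn) = (0.0000−25.0000)/(170.5727−88.3990) = -0.3042. V = [p*·0.0000 + (1−p*)·25.0000]/1.03 = 12.5037. B = V − Δ·S = 50.3825.
(2,2): S=240.2432. Δ = (V_up−V_dn)/(S_up−S_dn) = (0.0000−0.0000)/(329.1332−170.5727) = 0.0000. V = [p*·0.0000 + (1−p*)·0.0000]/1.03 = 0.0000. B = V − Δ·S = 0.0000.
(1,0): S=90.8800. Δ = (V_up−V_dn)/(S_up−S_dn) = (12.5037−24.2718)/(124.5056−64.5248) = -0.1962. V = [p*·12.5037 + (1−p*)·24.2718]/1.03 = 18.0253. B = V − Δ·S = 35.8559.
(1,1): S=175.3600. Δ = (V_up−V_dn)/(S_up−S_dn) = (0.0000−12.5037)/(240.2432−124.5056) = -0.1080. V = [p*·0.0000 + (1−p*)·12.5037]/1.03 = 6.2537. B = V − Δ·S = 25.1986.
(0,0): S=128.0000. Δ = (V_up−V_dn)/(S_up−S_dn) = (6.2537−18.0253)/(175.3600−90.8800) = -0.1393. V = [p*·6.2537 + (1−p*)·18.0253]/1.03 = 11.9591. B = V − Δ·S = 29.7949.
Each (Δ,B) replicates both successor values, so the strategy is self-financing and V0 is arbitrage-free.

(0,0): Delta=-0.1393 Bond=29.7949
(1,0): Delta=-0.1962 Bond=35.8559
(1,1): Delta=-0.1080 Bond=25.1986
(2,0): Delta=0.0000 Bond=24.2718
(2,1): Delta=-0.3042 Bond=50.3825
(2,2): Delta=0.0000 Bond=0.0000
V0=11.9591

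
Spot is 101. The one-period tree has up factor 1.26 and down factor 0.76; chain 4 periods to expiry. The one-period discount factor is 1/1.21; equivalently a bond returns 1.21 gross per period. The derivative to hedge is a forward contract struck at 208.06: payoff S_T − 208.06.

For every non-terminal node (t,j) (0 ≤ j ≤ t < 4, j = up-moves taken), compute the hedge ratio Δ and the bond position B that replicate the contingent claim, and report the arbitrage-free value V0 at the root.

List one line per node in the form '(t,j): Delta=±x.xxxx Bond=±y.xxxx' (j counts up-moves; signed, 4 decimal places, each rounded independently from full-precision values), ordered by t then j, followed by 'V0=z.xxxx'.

(0,0): Delta=1.0000 Bond=-97.0615
(1,0): Delta=1.0000 Bond=-117.4444
(1,1): Delta=1.0000 Bond=-117.4444
(2,0): Delta=1.0000 Bond=-142.1078
(2,1): Delta=1.0000 Bond=-142.1078
(2,2): Delta=1.0000 Bond=-142.1078
(3,0): Delta=1.0000 Bond=-171.9504
(3,1): Delta=1.0000 Bond=-171.9504
(3,2): Delta=1.0000 Bond=-171.9504
(3,3): Delta=1.0000 Bond=-171.9504
V0=3.9385

No-arbitrage ⇒ martingale measure with p* = (R−d)/(u−d) = 0.9000.
Terminal values V(4,·): V(4,0)=-174.3642, V(4,1)=-152.1959, V(4,2)=-115.4432, V(4,3)=-54.5111, V(4,4)=46.5078
(3,0): S=44.3366. Δ = (V_up−V_dn)/(S_up−S_dn) = (-152.1959−-174.3642)/(55.8641−33.6958) = 1.0000. V = [p*·-152.1959 + (1−p*)·-174.3642]/1.21 = -127.6138. B = V − Δ·S = -171.9504.
(3,1): S=73.5054. Δ = (V_up−V_dn)/(S_up−S_dn) = (-115.4432−-152.1959)/(92.6168−55.8641) = 1.0000. V = [p*·-115.4432 + (1−p*)·-152.1959]/1.21 = -98.4450. B = V − Δ·S = -171.9504.
(3,2): S=121.8642. Δ = (V_up−V_dn)/(S_up−S_dn) = (-54.5111−-115.4432)/(153.5489−92.6168) = 1.0000. V = [p*·-54.5111 + (1−p*)·-115.4432]/1.21 = -50.0862. B = V − Δ·S = -171.9504.
(3,3): S=202.0380. Δ = (V_up−V_dn)/(S_up−S_dn) = (46.5078−-54.5111)/(254.5678−153.5489) = 1.0000. V = [p*·46.5078 + (1−p*)·-54.5111]/1.21 = 30.0876. B = V − Δ·S = -171.9504.
(2,0): S=58.3376. Δ = (V_up−V_dn)/(S_up−S_dn) = (-98.4450−-127.6138)/(73.5054−44.3366) = 1.0000. V = [p*·-98.4450 + (1−p*)·-127.6138]/1.21 = -83.7702. B = V − Δ·S = -142.1078.
(2,1): S=96.7176. Δ = (V_up−V_dn)/(S_up−S_dn) = (-50.0862−-98.4450)/(121.8642−73.5054) = 1.0000. V = [p*·-50.0862 + (1−p*)·-98.4450]/1.21 = -45.3902. B = V − Δ·S = -142.1078.
(2,2): S=160.3476. Δ = (V_up−V_dn)/(S_up−S_dn) = (30.0876−-50.0862)/(202.0380−121.8642) = 1.0000. V = [p*·30.0876 + (1−p*)·-50.0862]/1.21 = 18.2398. B = V − Δ·S = -142.1078.
(1,0): S=76.7600. Δ = (V_up−V_dn)/(S_up−S_dn) = (-45.3902−-83.7702)/(96.7176−58.3376) = 1.0000. V = [p*·-45.3902 + (1−p*)·-83.7702]/1.21 = -40.6844. B = V − Δ·S = -117.4444.
(1,1): S=127.2600. Δ = (V_up−V_dn)/(S_up−S_dn) = (18.2398−-45.3902)/(160.3476−96.7176) = 1.0000. V = [p*·18.2398 + (1−p*)·-45.3902]/1.21 = 9.8156. B = V − Δ·S = -117.4444.
(0,0): S=101.0000. Δ = (V_up−V_dn)/(S_up−S_dn) = (9.8156−-40.6844)/(127.2600−76.7600) = 1.0000. V = [p*·9.8156 + (1−p*)·-40.6844]/1.21 = 3.9385. B = V − Δ·S = -97.0615.
Self-financing check: at every node Δ·S+B equals the discounted successor values.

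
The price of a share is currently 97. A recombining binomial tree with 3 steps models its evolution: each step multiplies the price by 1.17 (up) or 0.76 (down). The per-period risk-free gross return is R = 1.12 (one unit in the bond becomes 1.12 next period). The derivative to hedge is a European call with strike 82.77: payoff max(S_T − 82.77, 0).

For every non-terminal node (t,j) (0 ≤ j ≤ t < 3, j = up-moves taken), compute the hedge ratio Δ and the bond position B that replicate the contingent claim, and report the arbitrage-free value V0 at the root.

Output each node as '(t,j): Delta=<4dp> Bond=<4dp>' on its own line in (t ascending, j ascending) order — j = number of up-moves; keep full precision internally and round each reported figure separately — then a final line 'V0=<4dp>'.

(0,0): Delta=0.9192 Bond=-50.5481
(1,0): Delta=0.4706 Bond=-23.5438
(1,1): Delta=0.9597 Bond=-61.2069
(2,0): Delta=0.0000 Bond=0.0000
(2,1): Delta=0.5131 Bond=-30.0314
(2,2): Delta=1.0000 Bond=-73.9018
V0=38.6179

Under the risk-neutral measure, an up-move has probability p* = (R−d)/(u−d) = 0.8780 and values discount at R = 1.12.
Terminal values V(3,·): V(3,0)=0.0000, V(3,1)=0.0000, V(3,2)=18.1453, V(3,3)=72.5865
(2,0): S=56.0272. Δ = (V_up−V_dn)/(S_up−S_dn) = (0.0000−0.0000)/(65.5518−42.5807) = 0.0000. V = [p*·0.0000 + (1−p*)·0.0000]/1.12 = 0.0000. B = V − Δ·S = 0.0000.
(2,1): S=86.2524. Δ = (V_up−V_dn)/(S_up−S_dn) = (18.1453−0.0000)/(100.9153−65.5518) = 0.5131. V = [p*·18.1453 + (1−p*)·0.0000]/1.12 = 14.2254. B = V − Δ·S = -30.0314.
(2,2): S=132.7833. Δ = (V_up−V_dn)/(S_up−S_dn) = (72.5865−18.1453)/(155.3565−100.9153) = 1.0000. V = [p*·72.5865 + (1−p*)·18.1453]/1.12 = 58.8815. B = V − Δ·S = -73.9018.
(1,0): S=73.7200. Δ = (V_up−V_dn)/(S_up−S_dn) = (14.2254−0.0000)/(86.2524−56.0272) = 0.4706. V = [p*·14.2254 + (1−p*)·0.0000]/1.12 = 11.1523. B = V − Δ·S = -23.5438.
(1,1): S=113.4900. Δ = (V_up−V_dn)/(S_up−S_dn) = (58.8815−14.2254)/(132.7833−86.2524) = 0.9597. V = [p*·58.8815 + (1−p*)·14.2254]/1.12 = 47.7104. B = V − Δ·S = -61.2069.
(0,0): S=97.0000. Δ = (V_up−V_dn)/(S_up−S_dn) = (47.7104−11.1523)/(113.4900−73.7200) = 0.9192. V = [p*·47.7104 + (1−p*)·11.1523]/1.12 = 38.6179. B = V − Δ·S = -50.5481.
The time-0 hedge costs 38.6179, which is the no-arbitrage price.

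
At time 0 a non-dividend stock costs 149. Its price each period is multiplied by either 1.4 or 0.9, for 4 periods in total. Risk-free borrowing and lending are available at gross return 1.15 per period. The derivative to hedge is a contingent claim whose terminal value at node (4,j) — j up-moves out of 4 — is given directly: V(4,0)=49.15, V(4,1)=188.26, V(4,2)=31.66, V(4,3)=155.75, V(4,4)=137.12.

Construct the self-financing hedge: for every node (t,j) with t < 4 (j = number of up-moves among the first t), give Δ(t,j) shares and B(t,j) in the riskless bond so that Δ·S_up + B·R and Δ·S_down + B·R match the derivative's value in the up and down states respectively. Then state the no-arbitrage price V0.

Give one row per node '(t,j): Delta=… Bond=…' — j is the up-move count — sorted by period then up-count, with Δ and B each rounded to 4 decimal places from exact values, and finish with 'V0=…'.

(0,0): Delta=0.0253 Bond=58.8441
(1,0): Delta=-0.1410 Bond=89.9696
(1,1): Delta=0.1322 Bond=45.3719
(2,0): Delta=-0.1260 Bond=101.6605
(2,1): Delta=-0.1506 Bond=105.2696
(2,2): Delta=0.3140 Bond=-0.9142
(3,0): Delta=2.5614 Bond=-174.9983
(3,1): Delta=-1.8536 Bond=408.8174
(3,2): Delta=0.9442 Bond=-166.6974
(3,3): Delta=-0.0911 Bond=164.5948
V0=62.6166

Under the risk-neutral measure, an up-move has probability p* = (R−d)/(u−d) = 0.5000 and values discount at R = 1.15.
Payoff layer (t=4): V(4,0)=49.1500, V(4,1)=188.2600, V(4,2)=31.6600, V(4,3)=155.7500, V(4,4)=137.1200
(3,0): S=108.6210. Δ = (V_up−V_dn)/(S_up−S_dn) = (188.2600−49.1500)/(152.0694−97.7589) = 2.5614. V = [p*·188.2600 + (1−p*)·49.1500]/1.15 = 103.2217. B = V − Δ·S = -174.9983.
(3,1): S=168.9660. Δ = (V_up−V_dn)/(S_up−S_dn) = (31.6600−188.2600)/(236.5524−152.0694) = -1.8536. V = [p*·31.6600 + (1−p*)·188.2600]/1.15 = 95.6174. B = V − Δ·S = 408.8174.
(3,2): S=262.8360. Δ = (V_up−V_dn)/(S_up−S_dn) = (155.7500−31.6600)/(367.9704−236.5524) = 0.9442. V = [p*·155.7500 + (1−p*)·31.6600]/1.15 = 81.4826. B = V − Δ·S = -166.6974.
(3,3): S=408.8560. Δ = (V_up−V_dn)/(S_up−S_dn) = (137.1200−155.7500)/(572.3984−367.9704) = -0.0911. V = [p*·137.1200 + (1−p*)·155.7500]/1.15 = 127.3348. B = V − Δ·S = 164.5948.
(2,0): S=120.6900. Δ = (V_up−V_dn)/(S_up−S_dn) = (95.6174−103.2217)/(168.9660−108.6210) = -0.1260. V = [p*·95.6174 + (1−p*)·103.2217]/1.15 = 86.4518. B = V − Δ·S = 101.6605.
(2,1): S=187.7400. Δ = (V_up−V_dn)/(S_up−S_dn) = (81.4826−95.6174)/(262.8360−168.9660) = -0.1506. V = [p*·81.4826 + (1−p*)·95.6174]/1.15 = 77.0000. B = V − Δ·S = 105.2696.
(2,2): S=292.0400. Δ = (V_up−V_dn)/(S_up−S_dn) = (127.3348−81.4826)/(408.8560−262.8360) = 0.3140. V = [p*·127.3348 + (1−p*)·81.4826]/1.15 = 90.7902. B = V − Δ·S = -0.9142.
(1,0): S=134.1000. Δ = (V_up−V_dn)/(S_up−S_dn) = (77.0000−86.4518)/(187.7400−120.6900) = -0.1410. V = [p*·77.0000 + (1−p*)·86.4518]/1.15 = 71.0660. B = V − Δ·S = 89.9696.
(1,1): S=208.6000. Δ = (V_up−V_dn)/(S_up−S_dn) = (90.7902−77.0000)/(292.0400−187.7400) = 0.1322. V = [p*·90.7902 + (1−p*)·77.0000]/1.15 = 72.9522. B = V − Δ·S = 45.3719.
(0,0): S=149.0000. Δ = (V_up−V_dn)/(S_up−S_dn) = (72.9522−71.0660)/(208.6000−134.1000) = 0.0253. V = [p*·72.9522 + (1−p*)·71.0660]/1.15 = 62.6166. B = V − Δ·S = 58.8441.
Root portfolio cost Δ·149+B reproduces V0=62.6166.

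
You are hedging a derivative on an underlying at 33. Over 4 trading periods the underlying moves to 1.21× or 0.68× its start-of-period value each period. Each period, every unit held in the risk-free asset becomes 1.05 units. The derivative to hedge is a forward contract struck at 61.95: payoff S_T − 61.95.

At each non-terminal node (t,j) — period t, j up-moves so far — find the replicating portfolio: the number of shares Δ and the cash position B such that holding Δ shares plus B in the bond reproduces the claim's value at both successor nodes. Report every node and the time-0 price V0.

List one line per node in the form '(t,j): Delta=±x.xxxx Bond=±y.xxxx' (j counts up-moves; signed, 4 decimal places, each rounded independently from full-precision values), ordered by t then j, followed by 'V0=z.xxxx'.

No-arbitrage ⇒ martingale measure with p* = (R−d)/(u−d) = 0.6981.
Terminal values V(4,·): V(4,0)=-54.8941, V(4,1)=-49.3947, V(4,2)=-39.6090, V(4,3)=-22.1962, V(4,4)=8.7884
Node (3,0) S=10.3763: V=(p*·-49.3947+(1−p*)·-54.8941)/1.05=-48.6237; Δ=(-49.3947−-54.8941)/(12.5553−7.0559)=1.0000; B=V−Δ·S=-59.0000
Node (3,1) S=18.4636: V=(p*·-39.6090+(1−p*)·-49.3947)/1.05=-40.5364; Δ=(-39.6090−-49.3947)/(22.3410−12.5553)=1.0000; B=V−Δ·S=-59.0000
Node (3,2) S=32.8544: V=(p*·-22.1962+(1−p*)·-39.6090)/1.05=-26.1456; Δ=(-22.1962−-39.6090)/(39.7538−22.3410)=1.0000; B=V−Δ·S=-59.0000
Node (3,3) S=58.4615: V=(p*·8.7884+(1−p*)·-22.1962)/1.05=-0.5385; Δ=(8.7884−-22.1962)/(70.7384−39.7538)=1.0000; B=V−Δ·S=-59.0000
Node (2,0) S=15.2592: V=(p*·-40.5364+(1−p*)·-48.6237)/1.05=-40.9313; Δ=(-40.5364−-48.6237)/(18.4636−10.3763)=1.0000; B=V−Δ·S=-56.1905
Node (2,1) S=27.1524: V=(p*·-26.1456+(1−p*)·-40.5364)/1.05=-29.0381; Δ=(-26.1456−-40.5364)/(32.8544−18.4636)=1.0000; B=V−Δ·S=-56.1905
Node (2,2) S=48.3153: V=(p*·-0.5385+(1−p*)·-26.1456)/1.05=-7.8752; Δ=(-0.5385−-26.1456)/(58.4615−32.8544)=1.0000; B=V−Δ·S=-56.1905
Node (1,0) S=22.4400: V=(p*·-29.0381+(1−p*)·-40.9313)/1.05=-31.0747; Δ=(-29.0381−-40.9313)/(27.1524−15.2592)=1.0000; B=V−Δ·S=-53.5147
Node (1,1) S=39.9300: V=(p*·-7.8752+(1−p*)·-29.0381)/1.05=-13.5847; Δ=(-7.8752−-29.0381)/(48.3153−27.1524)=1.0000; B=V−Δ·S=-53.5147
Node (0,0) S=33.0000: V=(p*·-13.5847+(1−p*)·-31.0747)/1.05=-17.9664; Δ=(-13.5847−-31.0747)/(39.9300−22.4400)=1.0000; B=V−Δ·S=-50.9664
Each (Δ,B) replicates both successor values, so the strategy is self-financing and V0 is arbitrage-free.

(0,0): Delta=1.0000 Bond=-50.9664
(1,0): Delta=1.0000 Bond=-53.5147
(1,1): Delta=1.0000 Bond=-53.5147
(2,0): Delta=1.0000 Bond=-56.1905
(2,1): Delta=1.0000 Bond=-56.1905
(2,2): Delta=1.0000 Bond=-56.1905
(3,0): Delta=1.0000 Bond=-59.0000
(3,1): Delta=1.0000 Bond=-59.0000
(3,2): Delta=1.0000 Bond=-59.0000
(3,3): Delta=1.0000 Bond=-59.0000
V0=-17.9664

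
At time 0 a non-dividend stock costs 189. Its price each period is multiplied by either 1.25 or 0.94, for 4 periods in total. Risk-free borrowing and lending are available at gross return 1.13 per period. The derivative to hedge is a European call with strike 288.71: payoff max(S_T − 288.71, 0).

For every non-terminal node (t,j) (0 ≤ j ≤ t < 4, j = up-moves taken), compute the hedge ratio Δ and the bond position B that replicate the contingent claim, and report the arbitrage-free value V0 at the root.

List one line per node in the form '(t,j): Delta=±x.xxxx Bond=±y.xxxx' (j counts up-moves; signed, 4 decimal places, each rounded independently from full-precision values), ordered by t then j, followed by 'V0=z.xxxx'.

Risk-neutral probability p* = (R−d)/(u−d) = (1.13−0.94)/(1.25−0.94) = 0.6129.
At expiry t=4: V(4,0)=0.0000, V(4,1)=0.0000, V(4,2)=0.0000, V(4,3)=58.2822, V(4,4)=172.7158
(3,0): S=156.9804. Δ = (V_up−V_dn)/(S_up−S_dn) = (0.0000−0.0000)/(196.2255−147.5616) = 0.0000. V = [p*·0.0000 + (1−p*)·0.0000]/1.13 = 0.0000. B = V − Δ·S = 0.0000.
(3,1): S=208.7505. Δ = (V_up−V_dn)/(S_up−S_dn) = (0.0000−0.0000)/(260.9381−196.2255) = 0.0000. V = [p*·0.0000 + (1−p*)·0.0000]/1.13 = 0.0000. B = V − Δ·S = 0.0000.
(3,2): S=277.5938. Δ = (V_up−V_dn)/(S_up−S_dn) = (58.2822−0.0000)/(346.9922−260.9381) = 0.6773. V = [p*·58.2822 + (1−p*)·0.0000]/1.13 = 31.6118. B = V − Δ·S = -156.3953.
(3,3): S=369.1406. Δ = (V_up−V_dn)/(S_up−S_dn) = (172.7158−58.2822)/(461.4258−346.9922) = 1.0000. V = [p*·172.7158 + (1−p*)·58.2822]/1.13 = 113.6450. B = V − Δ·S = -255.4956.
(2,0): S=167.0004. Δ = (V_up−V_dn)/(S_up−S_dn) = (0.0000−0.0000)/(208.7505−156.9804) = 0.0000. V = [p*·0.0000 + (1−p*)·0.0000]/1.13 = 0.0000. B = V − Δ·S = 0.0000.
(2,1): S=222.0750. Δ = (V_up−V_dn)/(S_up−S_dn) = (31.6118−0.0000)/(277.5938−208.7505) = 0.4592. V = [p*·31.6118 + (1−p*)·0.0000]/1.13 = 17.1460. B = V − Δ·S = -84.8276.
(2,2): S=295.3125. Δ = (V_up−V_dn)/(S_up−S_dn) = (113.6450−31.6118)/(369.1406−277.5938) = 0.8961. V = [p*·113.6450 + (1−p*)·31.6118]/1.13 = 72.4692. B = V − Δ·S = -192.1541.
(1,0): S=177.6600. Δ = (V_up−V_dn)/(S_up−S_dn) = (17.1460−0.0000)/(222.0750−167.0004) = 0.3113. V = [p*·17.1460 + (1−p*)·0.0000]/1.13 = 9.2999. B = V − Δ·S = -46.0098.
(1,1): S=236.2500. Δ = (V_up−V_dn)/(S_up−S_dn) = (72.4692−17.1460)/(295.3125−222.0750) = 0.7554. V = [p*·72.4692 + (1−p*)·17.1460]/1.13 = 45.1803. B = V − Δ·S = -133.2817.
(0,0): S=189.0000. Δ = (V_up−V_dn)/(S_up−S_dn) = (45.1803−9.2999)/(236.2500−177.6600) = 0.6124. V = [p*·45.1803 + (1−p*)·9.2999]/1.13 = 27.6913. B = V − Δ·S = -88.0523.
Each (Δ,B) replicates both successor values, so the strategy is self-financing and V0 is arbitrage-free.

(0,0): Delta=0.6124 Bond=-88.0523
(1,0): Delta=0.3113 Bond=-46.0098
(1,1): Delta=0.7554 Bond=-133.2817
(2,0): Delta=0.0000 Bond=0.0000
(2,1): Delta=0.4592 Bond=-84.8276
(2,2): Delta=0.8961 Bond=-192.1541
(3,0): Delta=0.0000 Bond=0.0000
(3,1): Delta=0.0000 Bond=0.0000
(3,2): Delta=0.6773 Bond=-156.3953
(3,3): Delta=1.0000 Bond=-255.4956
V0=27.6913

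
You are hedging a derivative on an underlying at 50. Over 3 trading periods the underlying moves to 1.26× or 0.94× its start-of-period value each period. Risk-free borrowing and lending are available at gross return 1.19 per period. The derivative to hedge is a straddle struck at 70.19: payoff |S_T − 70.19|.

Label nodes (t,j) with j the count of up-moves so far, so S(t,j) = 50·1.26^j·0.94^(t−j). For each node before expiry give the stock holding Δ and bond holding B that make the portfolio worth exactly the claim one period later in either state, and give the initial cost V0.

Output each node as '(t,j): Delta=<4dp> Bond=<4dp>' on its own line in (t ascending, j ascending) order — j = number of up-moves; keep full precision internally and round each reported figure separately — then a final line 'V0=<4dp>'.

Risk-neutral probability p* = (R−d)/(u−d) = (1.19−0.94)/(1.26−0.94) = 0.7812.
Payoff layer (t=3): V(3,0)=28.6608, V(3,1)=14.5232, V(3,2)=4.4272, V(3,3)=29.8288
  t=2,j=0: stock 44.1800 → up 55.6668 (V=14.5232), down 41.5292 (V=28.6608). Price 14.8032; hedge Δ=-1.0000, bond B=58.9832.
  t=2,j=1: stock 59.2200 → up 74.6172 (V=4.4272), down 55.6668 (V=14.5232). Price 5.5762; hedge Δ=-0.5328, bond B=37.1262.
  t=2,j=2: stock 79.3800 → up 100.0188 (V=29.8288), down 74.6172 (V=4.4272). Price 20.3968; hedge Δ=1.0000, bond B=-58.9832.
  t=1,j=0: stock 47.0000 → up 59.2200 (V=5.5762), down 44.1800 (V=14.8032). Price 6.3820; hedge Δ=-0.6135, bond B=35.2163.
  t=1,j=1: stock 63.0000 → up 79.3800 (V=20.3968), down 59.2200 (V=5.5762). Price 14.4158; hedge Δ=0.7351, bond B=-31.8985.
  t=0,j=0: stock 50.0000 → up 63.0000 (V=14.4158), down 47.0000 (V=6.3820). Price 10.6373; hedge Δ=0.5021, bond B=-14.4682.
Each (Δ,B) replicates both successor values, so the strategy is self-financing and V0 is arbitrage-free.

(0,0): Delta=0.5021 Bond=-14.4682
(1,0): Delta=-0.6135 Bond=35.2163
(1,1): Delta=0.7351 Bond=-31.8985
(2,0): Delta=-1.0000 Bond=58.9832
(2,1): Delta=-0.5328 Bond=37.1262
(2,2): Delta=1.0000 Bond=-58.9832
V0=10.6373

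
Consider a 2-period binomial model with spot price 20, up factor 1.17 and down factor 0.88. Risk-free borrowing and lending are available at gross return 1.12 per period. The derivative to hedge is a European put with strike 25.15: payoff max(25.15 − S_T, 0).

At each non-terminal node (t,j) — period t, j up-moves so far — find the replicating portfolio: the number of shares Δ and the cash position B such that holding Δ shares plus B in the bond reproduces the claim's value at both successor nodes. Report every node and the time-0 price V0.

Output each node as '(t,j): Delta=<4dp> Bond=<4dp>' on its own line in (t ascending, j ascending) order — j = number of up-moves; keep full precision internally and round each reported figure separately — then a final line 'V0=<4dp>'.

No-arbitrage ⇒ martingale measure with p* = (R−d)/(u−d) = 0.8276.
Terminal values V(2,·): V(2,0)=9.6620, V(2,1)=4.5580, V(2,2)=0.0000
  t=1,j=0: stock 17.6000 → up 20.5920 (V=4.5580), down 15.4880 (V=9.6620). Price 4.8554; hedge Δ=-1.0000, bond B=22.4554.
  t=1,j=1: stock 23.4000 → up 27.3780 (V=0.0000), down 20.5920 (V=4.5580). Price 0.7017; hedge Δ=-0.6717, bond B=16.4189.
  t=0,j=0: stock 20.0000 → up 23.4000 (V=0.7017), down 17.6000 (V=4.8554). Price 1.2659; hedge Δ=-0.7162, bond B=15.5890.
Each (Δ,B) replicates both successor values, so the strategy is self-financing and V0 is arbitrage-free.

(0,0): Delta=-0.7162 Bond=15.5890
(1,0): Delta=-1.0000 Bond=22.4554
(1,1): Delta=-0.6717 Bond=16.4189
V0=1.2659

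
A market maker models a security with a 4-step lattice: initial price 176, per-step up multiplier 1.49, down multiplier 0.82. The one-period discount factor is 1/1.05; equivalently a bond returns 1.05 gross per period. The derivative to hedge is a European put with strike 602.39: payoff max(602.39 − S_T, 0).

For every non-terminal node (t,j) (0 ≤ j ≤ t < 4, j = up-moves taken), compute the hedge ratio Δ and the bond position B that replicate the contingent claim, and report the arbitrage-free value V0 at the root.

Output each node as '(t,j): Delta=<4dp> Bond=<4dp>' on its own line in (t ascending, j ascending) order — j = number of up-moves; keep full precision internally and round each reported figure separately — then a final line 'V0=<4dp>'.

Under the risk-neutral measure, an up-move has probability p* = (R−d)/(u−d) = 0.3433 and values discount at R = 1.05.
Terminal values V(4,·): V(4,0)=522.8166, V(4,1)=457.7993, V(4,2)=339.6580, V(4,3)=124.9868, V(4,4)=0.0000
  t=3,j=0: stock 97.0408 → up 144.5907 (V=457.7993), down 79.5734 (V=522.8166). Price 476.6640; hedge Δ=-1.0000, bond B=573.7048.
  t=3,j=1: stock 176.3302 → up 262.7320 (V=339.6580), down 144.5907 (V=457.7993). Price 397.3746; hedge Δ=-1.0000, bond B=573.7048.
  t=3,j=2: stock 320.4048 → up 477.4032 (V=124.9868), down 262.7320 (V=339.6580). Price 253.2999; hedge Δ=-1.0000, bond B=573.7048.
  t=3,j=3: stock 582.1990 → up 867.4765 (V=0.0000), down 477.4032 (V=124.9868). Price 78.1723; hedge Δ=-0.3204, bond B=264.7197.
  t=2,j=0: stock 118.3424 → up 176.3302 (V=397.3746), down 97.0408 (V=476.6640). Price 428.0431; hedge Δ=-1.0000, bond B=546.3855.
  t=2,j=1: stock 215.0368 → up 320.4048 (V=253.2999), down 176.3302 (V=397.3746). Price 331.3487; hedge Δ=-1.0000, bond B=546.3855.
  t=2,j=2: stock 390.7376 → up 582.1990 (V=78.1723), down 320.4048 (V=253.2999). Price 183.9824; hedge Δ=-0.6690, bond B=445.3669.
  t=1,j=0: stock 144.3200 → up 215.0368 (V=331.3487), down 118.3424 (V=428.0431). Price 376.0471; hedge Δ=-1.0000, bond B=520.3671.
  t=1,j=1: stock 262.2400 → up 390.7376 (V=183.9824), down 215.0368 (V=331.3487). Price 267.3907; hedge Δ=-0.8387, bond B=487.3405.
  t=0,j=0: stock 176.0000 → up 262.2400 (V=267.3907), down 144.3200 (V=376.0471). Price 322.6163; hedge Δ=-0.9214, bond B=484.7901.
The time-0 hedge costs 322.6163, which is the no-arbitrage price.

(0,0): Delta=-0.9214 Bond=484.7901
(1,0): Delta=-1.0000 Bond=520.3671
(1,1): Delta=-0.8387 Bond=487.3405
(2,0): Delta=-1.0000 Bond=546.3855
(2,1): Delta=-1.0000 Bond=546.3855
(2,2): Delta=-0.6690 Bond=445.3669
(3,0): Delta=-1.0000 Bond=573.7048
(3,1): Delta=-1.0000 Bond=573.7048
(3,2): Delta=-1.0000 Bond=573.7048
(3,3): Delta=-0.3204 Bond=264.7197
V0=322.6163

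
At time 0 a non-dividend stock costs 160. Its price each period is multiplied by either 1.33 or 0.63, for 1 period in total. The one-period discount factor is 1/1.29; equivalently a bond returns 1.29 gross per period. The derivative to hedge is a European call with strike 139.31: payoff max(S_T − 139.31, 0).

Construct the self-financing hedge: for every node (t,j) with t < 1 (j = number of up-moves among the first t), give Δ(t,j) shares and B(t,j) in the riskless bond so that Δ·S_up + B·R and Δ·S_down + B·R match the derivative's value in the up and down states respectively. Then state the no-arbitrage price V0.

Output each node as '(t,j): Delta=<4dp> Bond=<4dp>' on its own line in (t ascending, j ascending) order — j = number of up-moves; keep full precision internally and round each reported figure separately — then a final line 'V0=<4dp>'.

(0,0): Delta=0.6562 Bond=-51.2721
V0=53.7136

Risk-neutral probability p* = (R−d)/(u−d) = (1.29−0.63)/(1.33−0.63) = 0.9429.
Terminal payoffs: V(1,0)=0.0000, V(1,1)=73.4900
Node (0,0) S=160.0000: V=(p*·73.4900+(1−p*)·0.0000)/1.29=53.7136; Δ=(73.4900−0.0000)/(212.8000−100.8000)=0.6562; B=V−Δ·S=-51.2721
Each (Δ,B) replicates both successor values, so the strategy is self-financing and V0 is arbitrage-free.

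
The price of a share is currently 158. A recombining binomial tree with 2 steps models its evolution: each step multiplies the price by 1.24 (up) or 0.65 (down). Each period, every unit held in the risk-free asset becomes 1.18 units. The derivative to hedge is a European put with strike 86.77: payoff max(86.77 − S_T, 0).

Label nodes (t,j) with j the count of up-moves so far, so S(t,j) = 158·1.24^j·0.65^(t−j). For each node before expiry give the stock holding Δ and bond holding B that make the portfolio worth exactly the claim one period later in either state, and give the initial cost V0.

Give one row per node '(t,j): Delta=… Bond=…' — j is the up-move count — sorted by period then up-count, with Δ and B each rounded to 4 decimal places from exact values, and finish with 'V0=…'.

Since d<R<u, set p* = (R−d)/(u−d) = 0.8983; price each node as the discounted p*-expectation of its children.
At expiry t=2: V(2,0)=20.0150, V(2,1)=0.0000, V(2,2)=0.0000
  t=1,j=0: stock 102.7000 → up 127.3480 (V=0.0000), down 66.7550 (V=20.0150). Price 1.7249; hedge Δ=-0.3303, bond B=35.6487.
  t=1,j=1: stock 195.9200 → up 242.9408 (V=0.0000), down 127.3480 (V=0.0000). Price 0.0000; hedge Δ=0.0000, bond B=0.0000.
  t=0,j=0: stock 158.0000 → up 195.9200 (V=0.0000), down 102.7000 (V=1.7249). Price 0.1487; hedge Δ=-0.0185, bond B=3.0723.
Root portfolio cost Δ·158+B reproduces V0=0.1487.

(0,0): Delta=-0.0185 Bond=3.0723
(1,0): Delta=-0.3303 Bond=35.6487
(1,1): Delta=0.0000 Bond=0.0000
V0=0.1487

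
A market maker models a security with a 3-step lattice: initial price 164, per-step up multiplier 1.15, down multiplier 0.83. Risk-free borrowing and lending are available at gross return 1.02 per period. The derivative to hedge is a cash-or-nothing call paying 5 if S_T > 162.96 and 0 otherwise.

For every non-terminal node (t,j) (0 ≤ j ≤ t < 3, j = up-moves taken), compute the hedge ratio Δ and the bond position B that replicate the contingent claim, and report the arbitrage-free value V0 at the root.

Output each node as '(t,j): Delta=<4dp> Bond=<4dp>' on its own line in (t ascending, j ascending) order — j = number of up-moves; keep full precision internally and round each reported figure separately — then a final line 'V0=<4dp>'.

Risk-neutral probability p* = (R−d)/(u−d) = (1.02−0.83)/(1.15−0.83) = 0.5938.
At expiry t=3: V(3,0)=0.0000, V(3,1)=0.0000, V(3,2)=5.0000, V(3,3)=5.0000
  t=2,j=0: stock 112.9796 → up 129.9265 (V=0.0000), down 93.7731 (V=0.0000). Price 0.0000; hedge Δ=0.0000, bond B=0.0000.
  t=2,j=1: stock 156.5380 → up 180.0187 (V=5.0000), down 129.9265 (V=0.0000). Price 2.9105; hedge Δ=0.0998, bond B=-12.7145.
  t=2,j=2: stock 216.8900 → up 249.4235 (V=5.0000), down 180.0187 (V=5.0000). Price 4.9020; hedge Δ=0.0000, bond B=4.9020.
  t=1,j=0: stock 136.1200 → up 156.5380 (V=2.9105), down 112.9796 (V=0.0000). Price 1.6942; hedge Δ=0.0668, bond B=-7.4012.
  t=1,j=1: stock 188.6000 → up 216.8900 (V=4.9020), down 156.5380 (V=2.9105). Price 4.0127; hedge Δ=0.0330, bond B=-2.2105.
  t=0,j=0: stock 164.0000 → up 188.6000 (V=4.0127), down 136.1200 (V=1.6942). Price 3.0106; hedge Δ=0.0442, bond B=-4.2345.
The time-0 hedge costs 3.0106, which is the no-arbitrage price.

(0,0): Delta=0.0442 Bond=-4.2345
(1,0): Delta=0.0668 Bond=-7.4012
(1,1): Delta=0.0330 Bond=-2.2105
(2,0): Delta=0.0000 Bond=0.0000
(2,1): Delta=0.0998 Bond=-12.7145
(2,2): Delta=0.0000 Bond=4.9020
V0=3.0106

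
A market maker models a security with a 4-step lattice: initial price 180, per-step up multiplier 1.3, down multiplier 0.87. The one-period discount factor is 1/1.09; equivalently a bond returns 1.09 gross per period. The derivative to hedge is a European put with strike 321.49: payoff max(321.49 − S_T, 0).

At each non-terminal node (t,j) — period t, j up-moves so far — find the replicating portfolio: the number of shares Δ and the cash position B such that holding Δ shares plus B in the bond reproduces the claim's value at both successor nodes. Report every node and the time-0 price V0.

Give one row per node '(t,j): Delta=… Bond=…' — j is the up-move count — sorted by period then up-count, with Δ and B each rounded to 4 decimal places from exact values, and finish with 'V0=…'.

No-arbitrage ⇒ martingale measure with p* = (R−d)/(u−d) = 0.5116.
Terminal values V(4,·): V(4,0)=218.3684, V(4,1)=167.4003, V(4,2)=91.2410, V(4,3)=0.0000, V(4,4)=0.0000
Node (3,0) S=118.5305: V=(p*·167.4003+(1−p*)·218.3684)/1.09=176.4144; Δ=(167.4003−218.3684)/(154.0897−103.1216)=-1.0000; B=V−Δ·S=294.9450
Node (3,1) S=177.1146: V=(p*·91.2410+(1−p*)·167.4003)/1.09=117.8304; Δ=(91.2410−167.4003)/(230.2490−154.0897)=-1.0000; B=V−Δ·S=294.9450
Node (3,2) S=264.6540: V=(p*·0.0000+(1−p*)·91.2410)/1.09=40.8803; Δ=(0.0000−91.2410)/(344.0502−230.2490)=-0.8018; B=V−Δ·S=253.0688
Node (3,3) S=395.4600: V=(p*·0.0000+(1−p*)·0.0000)/1.09=0.0000; Δ=(0.0000−0.0000)/(514.0980−344.0502)=0.0000; B=V−Δ·S=0.0000
Node (2,0) S=136.2420: V=(p*·117.8304+(1−p*)·176.4144)/1.09=134.3497; Δ=(117.8304−176.4144)/(177.1146−118.5305)=-1.0000; B=V−Δ·S=270.5917
Node (2,1) S=203.5800: V=(p*·40.8803+(1−p*)·117.8304)/1.09=71.9822; Δ=(40.8803−117.8304)/(264.6540−177.1146)=-0.8790; B=V−Δ·S=250.9357
Node (2,2) S=304.2000: V=(p*·0.0000+(1−p*)·40.8803)/1.09=18.3163; Δ=(0.0000−40.8803)/(395.4600−264.6540)=-0.3125; B=V−Δ·S=113.3869
Node (1,0) S=156.6000: V=(p*·71.9822+(1−p*)·134.3497)/1.09=93.9823; Δ=(71.9822−134.3497)/(203.5800−136.2420)=-0.9262; B=V−Δ·S=239.0231
Node (1,1) S=234.0000: V=(p*·18.3163+(1−p*)·71.9822)/1.09=40.8488; Δ=(18.3163−71.9822)/(304.2000−203.5800)=-0.5334; B=V−Δ·S=165.6531
Node (0,0) S=180.0000: V=(p*·40.8488+(1−p*)·93.9823)/1.09=61.2823; Δ=(40.8488−93.9823)/(234.0000−156.6000)=-0.6865; B=V−Δ·S=184.8486
Each (Δ,B) replicates both successor values, so the strategy is self-financing and V0 is arbitrage-free.

(0,0): Delta=-0.6865 Bond=184.8486
(1,0): Delta=-0.9262 Bond=239.0231
(1,1): Delta=-0.5334 Bond=165.6531
(2,0): Delta=-1.0000 Bond=270.5917
(2,1): Delta=-0.8790 Bond=250.9357
(2,2): Delta=-0.3125 Bond=113.3869
(3,0): Delta=-1.0000 Bond=294.9450
(3,1): Delta=-1.0000 Bond=294.9450
(3,2): Delta=-0.8018 Bond=253.0688
(3,3): Delta=0.0000 Bond=0.0000
V0=61.2823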